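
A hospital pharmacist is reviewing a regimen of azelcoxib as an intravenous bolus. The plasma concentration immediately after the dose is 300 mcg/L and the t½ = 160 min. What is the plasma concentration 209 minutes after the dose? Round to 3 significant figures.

121 mcg/L

k = ln 2 / 160 = 0.004332 min⁻¹
209 min is 1.306 half-lives, so C = 300 × (1/2)^1.306 = 300 × 0.4044 ≈ 121 mcg/L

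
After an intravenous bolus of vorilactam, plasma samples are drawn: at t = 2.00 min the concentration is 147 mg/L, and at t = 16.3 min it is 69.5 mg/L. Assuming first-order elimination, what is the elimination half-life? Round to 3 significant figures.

k = ln(C₁/C₂) / (t₂ − t₁) = ln(147/69.5) / (16.3 − 2.00)
  = 0.7491 / 14.30 = 0.05239 min⁻¹
t½ = ln 2 / k = ln 2 / 0.05239 ≈ 13.2 minutes

13.2 minutes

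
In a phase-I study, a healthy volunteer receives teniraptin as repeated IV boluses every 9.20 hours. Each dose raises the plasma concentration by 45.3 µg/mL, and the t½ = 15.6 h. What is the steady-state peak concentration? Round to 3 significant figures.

k = ln 2 / 15.6 = 0.04443 h⁻¹
Fraction remaining after one interval: e^(−kτ) = e^(−0.04443 × 9.20) = 0.6645
R = 1 / (1 − 0.6645) = 2.980
Css,max = 45.3 × 2.980 ≈ 135 µg/mL

135 µg/mL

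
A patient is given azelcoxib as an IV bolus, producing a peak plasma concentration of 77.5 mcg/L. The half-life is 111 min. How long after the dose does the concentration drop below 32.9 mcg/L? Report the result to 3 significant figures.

137 minutes

k = ln 2 / 111 = 0.006245 min⁻¹
C(t) = C₀ e^(−kt)  ⇒  t = ln(C₀/C) / k
t = ln(77.5/32.9) / 0.006245 = 0.8568 / 0.006245 ≈ 137 minutes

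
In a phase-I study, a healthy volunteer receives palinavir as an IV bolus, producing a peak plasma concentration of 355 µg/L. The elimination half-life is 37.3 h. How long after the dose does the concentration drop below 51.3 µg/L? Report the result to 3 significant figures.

k = ln 2 / 37.3 = 0.01858 h⁻¹
C(t) = C₀ e^(−kt)  ⇒  t = ln(C₀/C) / k
t = ln(355/51.3) / 0.01858 = 1.934 / 0.01858 ≈ 104 hours

104 hours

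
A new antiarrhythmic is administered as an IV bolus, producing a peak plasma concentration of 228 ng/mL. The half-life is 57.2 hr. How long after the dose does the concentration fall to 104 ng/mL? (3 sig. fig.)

k = ln 2 / 57.2 = 0.01212 hr⁻¹
C(t) = C₀ e^(−kt)  ⇒  t = ln(C₀/C) / k
t = ln(228/104) / 0.01212 = 0.7850 / 0.01212 ≈ 64.8 hours

64.8 hours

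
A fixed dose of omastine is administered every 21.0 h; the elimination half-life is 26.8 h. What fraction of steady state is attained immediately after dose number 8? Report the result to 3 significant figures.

0.987

k = ln 2 / 26.8 = 0.02586 h⁻¹
f_n = 1 − e^(−nkτ) = 1 − e^(−8 × 0.02586 × 21.0) = 1 − e^(−4.345) = 1 − 0.01297 ≈ 0.987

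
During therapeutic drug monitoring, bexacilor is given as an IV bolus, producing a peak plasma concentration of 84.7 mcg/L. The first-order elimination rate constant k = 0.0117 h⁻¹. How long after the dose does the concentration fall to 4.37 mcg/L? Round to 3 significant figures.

253 hours

C(t) = C₀ e^(−kt)  ⇒  t = ln(C₀/C) / k
t = ln(84.7/4.37) / 0.01170 = 2.964 / 0.01170 ≈ 253 hours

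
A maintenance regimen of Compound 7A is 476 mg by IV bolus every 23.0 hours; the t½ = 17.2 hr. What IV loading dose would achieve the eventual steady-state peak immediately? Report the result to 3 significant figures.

k = ln 2 / 17.2 = 0.04030 hr⁻¹
Accumulation ratio R = 1 / (1 − e^(−kτ)) = 1 / (1 − e^(−0.04030×23.0)) = 1 / (1 − 0.3958) = 1.655
Loading dose = maintenance dose × R = 476 × 1.655 ≈ 788 mg

788 mg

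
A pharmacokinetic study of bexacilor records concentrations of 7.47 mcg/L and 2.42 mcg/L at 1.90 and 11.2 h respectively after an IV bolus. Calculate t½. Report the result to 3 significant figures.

5.72 hours

k = ln(C₁/C₂) / (t₂ − t₁) = ln(7.47/2.42) / (11.2 − 1.90)
  = 1.127 / 9.300 = 0.1212 h⁻¹
t½ = ln 2 / k = ln 2 / 0.1212 ≈ 5.72 hours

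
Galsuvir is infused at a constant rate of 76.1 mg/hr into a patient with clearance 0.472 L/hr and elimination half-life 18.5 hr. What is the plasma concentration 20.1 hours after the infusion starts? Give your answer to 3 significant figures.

Css = rate / CL = 76.1 / 0.472 = 161.2 mg/L
k = ln 2 / 18.5 = 0.03747 hr⁻¹
C(t) = Css (1 − e^(−kt)) = 161.2 × (1 − e^(−0.7531)) = 161.2 × 0.5291 ≈ 85.3 mg/L

85.3 mg/L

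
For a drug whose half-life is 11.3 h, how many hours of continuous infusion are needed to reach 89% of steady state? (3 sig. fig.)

k = ln 2 / 11.3 = 0.06134 h⁻¹
f = 1 − e^(−kt)  ⇒  t = −ln(1 − f) / k
t = −ln(1 − 0.89) / 0.06134 = 2.207 / 0.06134 ≈ 36.0 hours

36.0 hours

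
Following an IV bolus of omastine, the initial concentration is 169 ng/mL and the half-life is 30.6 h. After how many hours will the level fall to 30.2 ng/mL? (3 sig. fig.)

76.0 hours

k = ln 2 / 30.6 = 0.02265 h⁻¹
C(t) = C₀ e^(−kt)  ⇒  t = ln(C₀/C) / k
t = ln(169/30.2) / 0.02265 = 1.722 / 0.02265 ≈ 76.0 hours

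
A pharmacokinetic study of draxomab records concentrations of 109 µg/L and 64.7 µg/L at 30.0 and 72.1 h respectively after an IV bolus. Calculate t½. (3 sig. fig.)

55.9 hours

k = ln(C₁/C₂) / (t₂ − t₁) = ln(109/64.7) / (72.1 − 30.0)
  = 0.5216 / 42.10 = 0.01239 h⁻¹
t½ = ln 2 / k = ln 2 / 0.01239 ≈ 55.9 hours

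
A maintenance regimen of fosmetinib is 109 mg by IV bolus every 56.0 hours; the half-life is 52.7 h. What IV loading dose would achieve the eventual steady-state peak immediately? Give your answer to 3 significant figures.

209 mg

k = ln 2 / 52.7 = 0.01315 h⁻¹
Accumulation ratio R = 1 / (1 − e^(−kτ)) = 1 / (1 − e^(−0.01315×56.0)) = 1 / (1 − 0.4788) = 1.919
Loading dose = maintenance dose × R = 109 × 1.919 ≈ 209 mg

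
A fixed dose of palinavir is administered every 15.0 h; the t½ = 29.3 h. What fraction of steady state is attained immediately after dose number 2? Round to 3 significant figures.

k = ln 2 / 29.3 = 0.02366 h⁻¹
f_n = 1 − e^(−nkτ) = 1 − e^(−2 × 0.02366 × 15.0) = 1 − e^(−0.7097) = 1 − 0.4918 ≈ 0.508

0.508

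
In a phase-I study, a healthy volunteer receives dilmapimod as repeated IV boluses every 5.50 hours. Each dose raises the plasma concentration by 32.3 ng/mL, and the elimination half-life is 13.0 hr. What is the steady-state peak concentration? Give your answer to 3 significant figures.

127 ng/mL

k = ln 2 / 13.0 = 0.05332 hr⁻¹
Fraction remaining after one interval: e^(−kτ) = e^(−0.05332 × 5.50) = 0.7458
R = 1 / (1 − 0.7458) = 3.934
Css,max = 32.3 × 3.934 ≈ 127 ng/mL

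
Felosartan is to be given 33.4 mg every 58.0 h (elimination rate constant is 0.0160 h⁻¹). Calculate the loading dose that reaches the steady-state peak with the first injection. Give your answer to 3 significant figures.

55.2 mg

Accumulation ratio R = 1 / (1 − e^(−kτ)) = 1 / (1 − e^(−0.01600×58.0)) = 1 / (1 − 0.3953) = 1.654
Loading dose = maintenance dose × R = 33.4 × 1.654 ≈ 55.2 mg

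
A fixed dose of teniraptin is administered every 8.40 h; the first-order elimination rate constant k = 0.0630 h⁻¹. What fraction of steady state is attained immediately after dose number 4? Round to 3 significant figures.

f_n = 1 − e^(−nkτ) = 1 − e^(−4 × 0.06300 × 8.40) = 1 − e^(−2.117) = 1 − 0.1204 ≈ 0.880

0.880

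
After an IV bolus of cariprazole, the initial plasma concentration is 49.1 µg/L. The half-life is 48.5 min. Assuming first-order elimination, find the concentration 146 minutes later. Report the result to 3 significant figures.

6.09 µg/L

k = ln 2 / 48.5 = 0.01429 min⁻¹
C(t) = C₀ e^(−kt) = 49.1 × e^(−0.01429 × 146) = 49.1 × e^(−2.087) = 49.1 × 0.1241 ≈ 6.09 µg/L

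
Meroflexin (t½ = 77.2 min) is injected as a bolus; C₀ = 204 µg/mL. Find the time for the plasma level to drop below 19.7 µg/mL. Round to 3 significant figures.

260 minutes

k = ln 2 / 77.2 = 0.008979 min⁻¹
C(t) = C₀ e^(−kt)  ⇒  t = ln(C₀/C) / k
t = ln(204/19.7) / 0.008979 = 2.338 / 0.008979 ≈ 260 minutes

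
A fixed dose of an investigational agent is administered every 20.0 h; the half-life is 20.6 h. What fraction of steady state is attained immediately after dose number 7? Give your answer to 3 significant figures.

0.991

k = ln 2 / 20.6 = 0.03365 h⁻¹
f_n = 1 − e^(−nkτ) = 1 − e^(−7 × 0.03365 × 20.0) = 1 − e^(−4.711) = 1 − 0.008998 ≈ 0.991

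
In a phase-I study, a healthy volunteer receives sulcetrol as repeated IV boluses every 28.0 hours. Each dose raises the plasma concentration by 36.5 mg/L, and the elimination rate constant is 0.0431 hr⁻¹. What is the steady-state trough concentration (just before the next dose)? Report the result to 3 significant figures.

Fraction remaining after one interval: e^(−kτ) = e^(−0.04310 × 28.0) = 0.2992
R = 1 / (1 − 0.2992) = 1.427
Css,max = 36.5 × 1.427 = 52.08 mg/L
Css,min = Css,max × e^(−kτ) = 52.08 × 0.2992 ≈ 15.6 mg/L

15.6 mg/L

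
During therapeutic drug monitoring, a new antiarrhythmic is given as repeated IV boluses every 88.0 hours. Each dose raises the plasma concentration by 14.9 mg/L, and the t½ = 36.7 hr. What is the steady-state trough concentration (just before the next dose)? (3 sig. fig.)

3.49 mg/L

k = ln 2 / 36.7 = 0.01889 hr⁻¹
Fraction remaining after one interval: e^(−kτ) = e^(−0.01889 × 88.0) = 0.1898
R = 1 / (1 − 0.1898) = 1.234
Css,max = 14.9 × 1.234 = 18.39 mg/L
Css,min = Css,max × e^(−kτ) = 18.39 × 0.1898 ≈ 3.49 mg/L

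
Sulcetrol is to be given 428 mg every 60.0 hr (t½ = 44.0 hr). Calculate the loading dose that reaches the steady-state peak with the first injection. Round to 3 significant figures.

k = ln 2 / 44.0 = 0.01575 hr⁻¹
Accumulation ratio R = 1 / (1 − e^(−kτ)) = 1 / (1 − e^(−0.01575×60.0)) = 1 / (1 − 0.3886) = 1.636
Loading dose = maintenance dose × R = 428 × 1.636 ≈ 700 mg

700 mg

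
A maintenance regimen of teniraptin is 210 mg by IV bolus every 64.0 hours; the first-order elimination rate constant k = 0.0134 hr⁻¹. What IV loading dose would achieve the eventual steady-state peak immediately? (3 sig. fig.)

Accumulation ratio R = 1 / (1 − e^(−kτ)) = 1 / (1 − e^(−0.01340×64.0)) = 1 / (1 − 0.4242) = 1.737
Loading dose = maintenance dose × R = 210 × 1.737 ≈ 365 mg

365 mg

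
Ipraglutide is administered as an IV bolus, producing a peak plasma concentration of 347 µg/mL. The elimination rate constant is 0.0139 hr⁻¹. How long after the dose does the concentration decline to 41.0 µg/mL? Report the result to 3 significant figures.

C(t) = C₀ e^(−kt)  ⇒  t = ln(C₀/C) / k
t = ln(347/41.0) / 0.01390 = 2.136 / 0.01390 ≈ 154 hours

154 hours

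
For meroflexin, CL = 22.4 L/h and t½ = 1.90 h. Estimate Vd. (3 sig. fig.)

61.4 L

k = ln 2 / t½ = ln 2 / 1.90 = 0.3648 h⁻¹
V = CL / k = 22.4 / 0.3648 ≈ 61.4 L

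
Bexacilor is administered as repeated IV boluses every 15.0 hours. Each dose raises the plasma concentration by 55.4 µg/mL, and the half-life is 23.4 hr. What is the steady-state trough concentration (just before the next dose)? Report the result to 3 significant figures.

k = ln 2 / 23.4 = 0.02962 hr⁻¹
Fraction remaining after one interval: e^(−kτ) = e^(−0.02962 × 15.0) = 0.6413
R = 1 / (1 − 0.6413) = 2.788
Css,max = 55.4 × 2.788 = 154.4 µg/mL
Css,min = Css,max × e^(−kτ) = 154.4 × 0.6413 ≈ 99.0 µg/mL

99.0 µg/mL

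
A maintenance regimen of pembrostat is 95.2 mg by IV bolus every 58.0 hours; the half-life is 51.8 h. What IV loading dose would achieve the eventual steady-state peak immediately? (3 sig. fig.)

k = ln 2 / 51.8 = 0.01338 h⁻¹
Accumulation ratio R = 1 / (1 − e^(−kτ)) = 1 / (1 − e^(−0.01338×58.0)) = 1 / (1 − 0.4602) = 1.853
Loading dose = maintenance dose × R = 95.2 × 1.853 ≈ 176 mg

176 mg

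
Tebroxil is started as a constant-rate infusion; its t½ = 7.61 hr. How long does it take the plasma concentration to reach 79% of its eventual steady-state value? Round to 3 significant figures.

k = ln 2 / 7.61 = 0.09108 hr⁻¹
f = 1 − e^(−kt)  ⇒  t = −ln(1 − f) / k
t = −ln(1 − 0.79) / 0.09108 = 1.561 / 0.09108 ≈ 17.1 hours

17.1 hours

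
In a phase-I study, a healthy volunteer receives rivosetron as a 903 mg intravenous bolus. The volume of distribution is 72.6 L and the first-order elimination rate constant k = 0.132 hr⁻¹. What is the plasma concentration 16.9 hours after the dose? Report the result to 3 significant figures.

C₀ = dose / V = 903 / 72.6 = 12.44 µg/mL
C(t) = C₀ e^(−kt) = 12.44 × e^(−0.1320 × 16.9) = 12.44 × e^(−2.231) = 12.44 × 0.1074 ≈ 1.34 µg/mL

1.34 µg/mL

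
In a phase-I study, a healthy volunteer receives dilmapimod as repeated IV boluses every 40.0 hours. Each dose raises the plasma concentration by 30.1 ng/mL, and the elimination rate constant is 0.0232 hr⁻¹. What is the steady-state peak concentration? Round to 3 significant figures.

Fraction remaining after one interval: e^(−kτ) = e^(−0.02320 × 40.0) = 0.3953
R = 1 / (1 − 0.3953) = 1.654
Css,max = 30.1 × 1.654 ≈ 49.8 ng/mL

49.8 ng/mL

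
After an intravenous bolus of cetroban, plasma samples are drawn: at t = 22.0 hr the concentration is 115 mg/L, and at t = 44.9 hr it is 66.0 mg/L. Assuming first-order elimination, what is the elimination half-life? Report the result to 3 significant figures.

k = ln(C₁/C₂) / (t₂ − t₁) = ln(115/66.0) / (44.9 − 22.0)
  = 0.5553 / 22.90 = 0.02425 hr⁻¹
t½ = ln 2 / k = ln 2 / 0.02425 ≈ 28.6 hours

28.6 hours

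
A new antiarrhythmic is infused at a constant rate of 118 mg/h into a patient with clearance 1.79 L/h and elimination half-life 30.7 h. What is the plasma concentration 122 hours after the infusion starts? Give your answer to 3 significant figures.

61.7 µg/mL

Css = rate / CL = 118 / 1.79 = 65.92 µg/mL
k = ln 2 / 30.7 = 0.02258 h⁻¹
C(t) = Css (1 − e^(−kt)) = 65.92 × (1 − e^(−2.755)) = 65.92 × 0.9364 ≈ 61.7 µg/mL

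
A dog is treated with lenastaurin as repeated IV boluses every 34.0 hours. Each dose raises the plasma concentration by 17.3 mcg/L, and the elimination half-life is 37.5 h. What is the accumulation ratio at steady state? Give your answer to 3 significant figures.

k = ln 2 / 37.5 = 0.01848 h⁻¹
Fraction remaining after one interval: e^(−kτ) = e^(−0.01848 × 34.0) = 0.5334
R = 1 / (1 − 0.5334) = 1 / 0.4666 ≈ 2.14

2.14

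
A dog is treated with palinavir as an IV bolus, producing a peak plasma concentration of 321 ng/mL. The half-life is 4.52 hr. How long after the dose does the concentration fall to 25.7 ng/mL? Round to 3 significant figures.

k = ln 2 / 4.52 = 0.1534 hr⁻¹
C(t) = C₀ e^(−kt)  ⇒  t = ln(C₀/C) / k
t = ln(321/25.7) / 0.1534 = 2.525 / 0.1534 ≈ 16.5 hours

16.5 hours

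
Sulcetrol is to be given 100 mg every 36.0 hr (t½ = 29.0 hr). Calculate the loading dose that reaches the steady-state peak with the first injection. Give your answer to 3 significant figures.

k = ln 2 / 29.0 = 0.02390 hr⁻¹
Accumulation ratio R = 1 / (1 − e^(−kτ)) = 1 / (1 − e^(−0.02390×36.0)) = 1 / (1 − 0.4230) = 1.733
Loading dose = maintenance dose × R = 100 × 1.733 ≈ 173 mg

173 mg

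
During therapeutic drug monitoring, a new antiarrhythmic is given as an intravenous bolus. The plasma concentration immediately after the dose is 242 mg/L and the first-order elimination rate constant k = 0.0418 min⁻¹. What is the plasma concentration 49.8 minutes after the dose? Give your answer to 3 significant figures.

C(t) = C₀ e^(−kt) = 242 × e^(−0.04180 × 49.8) = 242 × e^(−2.082) = 242 × 0.1247 ≈ 30.2 mg/L

30.2 mg/L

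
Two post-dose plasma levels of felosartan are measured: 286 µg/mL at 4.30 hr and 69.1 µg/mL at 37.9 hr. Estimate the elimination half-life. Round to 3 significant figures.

k = ln(C₁/C₂) / (t₂ − t₁) = ln(286/69.1) / (37.9 − 4.30)
  = 1.420 / 33.60 = 0.04227 hr⁻¹
t½ = ln 2 / k = ln 2 / 0.04227 ≈ 16.4 hours

16.4 hours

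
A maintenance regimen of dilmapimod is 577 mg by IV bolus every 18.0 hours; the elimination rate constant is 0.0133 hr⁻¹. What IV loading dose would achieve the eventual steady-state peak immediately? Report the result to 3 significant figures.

2710 mg

Accumulation ratio R = 1 / (1 − e^(−kτ)) = 1 / (1 − e^(−0.01330×18.0)) = 1 / (1 − 0.7871) = 4.697
Loading dose = maintenance dose × R = 577 × 4.697 ≈ 2710 mg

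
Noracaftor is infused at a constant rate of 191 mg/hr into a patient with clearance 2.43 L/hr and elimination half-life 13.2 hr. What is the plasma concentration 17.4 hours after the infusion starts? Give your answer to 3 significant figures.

Css = rate / CL = 191 / 2.43 = 78.60 µg/mL
k = ln 2 / 13.2 = 0.05251 hr⁻¹
C(t) = Css (1 − e^(−kt)) = 78.60 × (1 − e^(−0.9137)) = 78.60 × 0.5990 ≈ 47.1 µg/mL

47.1 µg/mL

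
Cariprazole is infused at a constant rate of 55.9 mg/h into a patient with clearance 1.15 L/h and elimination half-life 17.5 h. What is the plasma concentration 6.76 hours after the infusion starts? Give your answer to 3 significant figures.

11.4 mg/L

Css = rate / CL = 55.9 / 1.15 = 48.61 mg/L
k = ln 2 / 17.5 = 0.03961 h⁻¹
C(t) = Css (1 − e^(−kt)) = 48.61 × (1 − e^(−0.2678)) = 48.61 × 0.2349 ≈ 11.4 mg/L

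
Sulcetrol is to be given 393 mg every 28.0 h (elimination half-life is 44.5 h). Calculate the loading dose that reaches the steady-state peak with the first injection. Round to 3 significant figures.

k = ln 2 / 44.5 = 0.01558 h⁻¹
Accumulation ratio R = 1 / (1 − e^(−kτ)) = 1 / (1 − e^(−0.01558×28.0)) = 1 / (1 − 0.6465) = 2.829
Loading dose = maintenance dose × R = 393 × 2.829 ≈ 1110 mg

1110 mg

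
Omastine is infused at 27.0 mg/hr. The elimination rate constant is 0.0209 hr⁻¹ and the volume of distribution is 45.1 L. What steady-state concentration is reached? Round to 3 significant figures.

28.6 µg/mL

CL = k · V = 0.0209 × 45.1 = 0.9426 L/hr
Css = rate / CL = 27.0 / 0.9426 ≈ 28.6 µg/mL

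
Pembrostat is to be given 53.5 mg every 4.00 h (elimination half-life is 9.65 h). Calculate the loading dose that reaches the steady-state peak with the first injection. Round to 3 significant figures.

k = ln 2 / 9.65 = 0.07183 h⁻¹
Accumulation ratio R = 1 / (1 − e^(−kτ)) = 1 / (1 − e^(−0.07183×4.00)) = 1 / (1 − 0.7503) = 4.004
Loading dose = maintenance dose × R = 53.5 × 4.004 ≈ 214 mg

214 mg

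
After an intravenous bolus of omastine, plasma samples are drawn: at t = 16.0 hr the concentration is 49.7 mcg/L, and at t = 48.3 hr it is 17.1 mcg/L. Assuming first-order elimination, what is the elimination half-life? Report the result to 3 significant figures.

k = ln(C₁/C₂) / (t₂ − t₁) = ln(49.7/17.1) / (48.3 − 16.0)
  = 1.067 / 32.30 = 0.03303 hr⁻¹
t½ = ln 2 / k = ln 2 / 0.03303 ≈ 21.0 hours

21.0 hours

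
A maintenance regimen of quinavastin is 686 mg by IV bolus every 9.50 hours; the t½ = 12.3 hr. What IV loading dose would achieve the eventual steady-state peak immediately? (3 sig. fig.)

1650 mg

k = ln 2 / 12.3 = 0.05635 hr⁻¹
Accumulation ratio R = 1 / (1 − e^(−kτ)) = 1 / (1 − e^(−0.05635×9.50)) = 1 / (1 − 0.5855) = 2.412
Loading dose = maintenance dose × R = 686 × 2.412 ≈ 1650 mg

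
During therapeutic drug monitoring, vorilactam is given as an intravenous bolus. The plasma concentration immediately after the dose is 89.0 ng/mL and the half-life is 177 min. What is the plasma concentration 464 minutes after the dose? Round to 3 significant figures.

14.5 ng/mL

k = ln 2 / 177 = 0.003916 min⁻¹
C(t) = C₀ e^(−kt) = 89.0 × e^(−0.003916 × 464) = 89.0 × e^(−1.817) = 89.0 × 0.1625 ≈ 14.5 ng/mL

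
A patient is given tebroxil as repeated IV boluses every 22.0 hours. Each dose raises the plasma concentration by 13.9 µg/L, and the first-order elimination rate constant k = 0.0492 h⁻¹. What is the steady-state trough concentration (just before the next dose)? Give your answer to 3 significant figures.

7.12 µg/L

Fraction remaining after one interval: e^(−kτ) = e^(−0.04920 × 22.0) = 0.3388
R = 1 / (1 − 0.3388) = 1.512
Css,max = 13.9 × 1.512 = 21.02 µg/L
Css,min = Css,max × e^(−kτ) = 21.02 × 0.3388 ≈ 7.12 µg/L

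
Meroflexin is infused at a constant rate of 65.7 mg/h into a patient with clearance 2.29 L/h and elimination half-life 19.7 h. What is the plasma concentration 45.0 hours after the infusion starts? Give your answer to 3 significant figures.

22.8 µg/mL

Css = rate / CL = 65.7 / 2.29 = 28.69 µg/mL
k = ln 2 / 19.7 = 0.03519 h⁻¹
C(t) = Css (1 − e^(−kt)) = 28.69 × (1 − e^(−1.583)) = 28.69 × 0.7947 ≈ 22.8 µg/mL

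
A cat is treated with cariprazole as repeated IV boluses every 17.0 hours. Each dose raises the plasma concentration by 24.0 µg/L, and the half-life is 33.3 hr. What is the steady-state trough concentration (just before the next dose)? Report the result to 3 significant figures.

k = ln 2 / 33.3 = 0.02082 hr⁻¹
Fraction remaining after one interval: e^(−kτ) = e^(−0.02082 × 17.0) = 0.7020
R = 1 / (1 − 0.7020) = 3.355
Css,max = 24.0 × 3.355 = 80.53 µg/L
Css,min = Css,max × e^(−kτ) = 80.53 × 0.7020 ≈ 56.5 µg/L

56.5 µg/L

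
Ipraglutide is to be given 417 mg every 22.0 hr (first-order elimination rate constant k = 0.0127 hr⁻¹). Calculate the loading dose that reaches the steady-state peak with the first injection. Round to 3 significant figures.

1710 mg

Accumulation ratio R = 1 / (1 − e^(−kτ)) = 1 / (1 − e^(−0.01270×22.0)) = 1 / (1 − 0.7562) = 4.102
Loading dose = maintenance dose × R = 417 × 4.102 ≈ 1710 mg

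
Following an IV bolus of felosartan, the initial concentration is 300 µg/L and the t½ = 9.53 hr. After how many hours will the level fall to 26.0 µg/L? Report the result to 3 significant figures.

33.6 hours

k = ln 2 / 9.53 = 0.07273 hr⁻¹
C(t) = C₀ e^(−kt)  ⇒  t = ln(C₀/C) / k
t = ln(300/26.0) / 0.07273 = 2.446 / 0.07273 ≈ 33.6 hours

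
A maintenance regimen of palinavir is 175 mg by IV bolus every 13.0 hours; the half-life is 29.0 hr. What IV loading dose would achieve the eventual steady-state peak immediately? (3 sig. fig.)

655 mg

k = ln 2 / 29.0 = 0.02390 hr⁻¹
Accumulation ratio R = 1 / (1 − e^(−kτ)) = 1 / (1 − e^(−0.02390×13.0)) = 1 / (1 − 0.7329) = 3.744
Loading dose = maintenance dose × R = 175 × 3.744 ≈ 655 mg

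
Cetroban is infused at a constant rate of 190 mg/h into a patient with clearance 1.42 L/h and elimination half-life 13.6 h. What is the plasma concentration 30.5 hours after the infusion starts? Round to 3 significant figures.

106 mg/L

Css = rate / CL = 190 / 1.42 = 133.8 mg/L
k = ln 2 / 13.6 = 0.05097 h⁻¹
C(t) = Css (1 − e^(−kt)) = 133.8 × (1 − e^(−1.554)) = 133.8 × 0.7887 ≈ 106 mg/L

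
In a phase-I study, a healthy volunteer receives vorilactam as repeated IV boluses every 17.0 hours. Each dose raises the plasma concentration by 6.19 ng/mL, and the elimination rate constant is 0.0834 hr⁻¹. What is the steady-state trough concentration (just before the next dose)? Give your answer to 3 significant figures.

1.98 ng/mL

Fraction remaining after one interval: e^(−kτ) = e^(−0.08340 × 17.0) = 0.2422
R = 1 / (1 − 0.2422) = 1.320
Css,max = 6.19 × 1.320 = 8.169 ng/mL
Css,min = Css,max × e^(−kτ) = 8.169 × 0.2422 ≈ 1.98 ng/mL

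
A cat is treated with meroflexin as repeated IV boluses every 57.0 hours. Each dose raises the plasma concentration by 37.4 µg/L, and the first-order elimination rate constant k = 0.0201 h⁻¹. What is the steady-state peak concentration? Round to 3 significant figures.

54.8 µg/L

Fraction remaining after one interval: e^(−kτ) = e^(−0.02010 × 57.0) = 0.3180
R = 1 / (1 − 0.3180) = 1.466
Css,max = 37.4 × 1.466 ≈ 54.8 µg/L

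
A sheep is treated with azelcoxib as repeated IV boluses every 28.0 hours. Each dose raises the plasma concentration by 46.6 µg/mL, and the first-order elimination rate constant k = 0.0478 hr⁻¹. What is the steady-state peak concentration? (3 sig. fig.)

Fraction remaining after one interval: e^(−kτ) = e^(−0.04780 × 28.0) = 0.2623
R = 1 / (1 − 0.2623) = 1.356
Css,max = 46.6 × 1.356 ≈ 63.2 µg/mL

63.2 µg/mL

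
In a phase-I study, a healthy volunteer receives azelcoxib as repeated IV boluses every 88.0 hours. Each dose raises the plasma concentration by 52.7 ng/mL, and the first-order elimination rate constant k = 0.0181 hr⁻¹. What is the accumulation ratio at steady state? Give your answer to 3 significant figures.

1.26

Fraction remaining after one interval: e^(−kτ) = e^(−0.01810 × 88.0) = 0.2034
R = 1 / (1 − 0.2034) = 1 / 0.7966 ≈ 1.26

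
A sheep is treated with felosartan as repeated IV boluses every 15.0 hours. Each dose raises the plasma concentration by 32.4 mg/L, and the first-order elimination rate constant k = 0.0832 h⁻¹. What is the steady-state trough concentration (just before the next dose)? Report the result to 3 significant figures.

Fraction remaining after one interval: e^(−kτ) = e^(−0.08320 × 15.0) = 0.2871
R = 1 / (1 − 0.2871) = 1.403
Css,max = 32.4 × 1.403 = 45.45 mg/L
Css,min = Css,max × e^(−kτ) = 45.45 × 0.2871 ≈ 13.0 mg/L

13.0 mg/L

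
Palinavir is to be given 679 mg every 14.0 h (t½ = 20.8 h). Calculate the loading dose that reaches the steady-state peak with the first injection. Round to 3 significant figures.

1820 mg

k = ln 2 / 20.8 = 0.03332 h⁻¹
Accumulation ratio R = 1 / (1 − e^(−kτ)) = 1 / (1 − e^(−0.03332×14.0)) = 1 / (1 − 0.6272) = 2.682
Loading dose = maintenance dose × R = 679 × 2.682 ≈ 1820 mg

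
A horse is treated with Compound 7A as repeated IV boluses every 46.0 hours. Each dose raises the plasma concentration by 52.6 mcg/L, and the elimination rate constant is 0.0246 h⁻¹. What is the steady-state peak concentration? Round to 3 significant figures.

77.6 mcg/L

Fraction remaining after one interval: e^(−kτ) = e^(−0.02460 × 46.0) = 0.3225
R = 1 / (1 − 0.3225) = 1.476
Css,max = 52.6 × 1.476 ≈ 77.6 mcg/L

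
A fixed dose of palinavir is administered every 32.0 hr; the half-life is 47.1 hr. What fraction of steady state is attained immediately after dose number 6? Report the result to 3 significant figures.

0.941

k = ln 2 / 47.1 = 0.01472 hr⁻¹
f_n = 1 − e^(−nkτ) = 1 − e^(−6 × 0.01472 × 32.0) = 1 − e^(−2.826) = 1 − 0.05927 ≈ 0.941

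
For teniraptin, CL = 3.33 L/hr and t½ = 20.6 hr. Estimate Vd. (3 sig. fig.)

99.0 L

k = ln 2 / t½ = ln 2 / 20.6 = 0.03365 hr⁻¹
V = CL / k = 3.33 / 0.03365 ≈ 99.0 L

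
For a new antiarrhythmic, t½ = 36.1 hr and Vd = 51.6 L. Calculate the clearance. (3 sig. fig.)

0.991 L/hr

k = ln 2 / t½ = ln 2 / 36.1 = 0.01920 hr⁻¹
CL = k · V = 0.01920 × 51.6 ≈ 0.991 L/hr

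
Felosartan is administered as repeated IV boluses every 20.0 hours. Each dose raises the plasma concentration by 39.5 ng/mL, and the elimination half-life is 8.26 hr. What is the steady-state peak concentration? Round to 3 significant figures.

48.6 ng/mL

k = ln 2 / 8.26 = 0.08392 hr⁻¹
Fraction remaining after one interval: e^(−kτ) = e^(−0.08392 × 20.0) = 0.1867
R = 1 / (1 − 0.1867) = 1.230
Css,max = 39.5 × 1.230 ≈ 48.6 ng/mL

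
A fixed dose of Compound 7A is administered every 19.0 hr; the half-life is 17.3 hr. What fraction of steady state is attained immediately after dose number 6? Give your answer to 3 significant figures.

k = ln 2 / 17.3 = 0.04007 hr⁻¹
f_n = 1 − e^(−nkτ) = 1 − e^(−6 × 0.04007 × 19.0) = 1 − e^(−4.568) = 1 − 0.01038 ≈ 0.990

0.990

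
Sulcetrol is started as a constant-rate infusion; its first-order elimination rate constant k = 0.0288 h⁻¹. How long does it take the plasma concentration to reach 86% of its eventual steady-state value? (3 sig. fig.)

f = 1 − e^(−kt)  ⇒  t = −ln(1 − f) / k
t = −ln(1 − 0.86) / 0.02880 = 1.966 / 0.02880 ≈ 68.3 hours

68.3 hours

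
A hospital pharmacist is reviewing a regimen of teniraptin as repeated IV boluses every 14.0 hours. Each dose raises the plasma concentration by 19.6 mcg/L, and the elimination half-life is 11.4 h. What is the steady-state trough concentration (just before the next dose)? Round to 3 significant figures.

14.6 mcg/L

k = ln 2 / 11.4 = 0.06080 h⁻¹
Fraction remaining after one interval: e^(−kτ) = e^(−0.06080 × 14.0) = 0.4269
R = 1 / (1 − 0.4269) = 1.745
Css,max = 19.6 × 1.745 = 34.20 mcg/L
Css,min = Css,max × e^(−kτ) = 34.20 × 0.4269 ≈ 14.6 mcg/L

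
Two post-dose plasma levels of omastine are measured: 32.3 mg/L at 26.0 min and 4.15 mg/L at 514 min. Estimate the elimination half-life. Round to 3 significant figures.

165 minutes

k = ln(C₁/C₂) / (t₂ − t₁) = ln(32.3/4.15) / (514 − 26.0)
  = 2.052 / 488.0 = 0.004205 min⁻¹
t½ = ln 2 / k = ln 2 / 0.004205 ≈ 165 minutes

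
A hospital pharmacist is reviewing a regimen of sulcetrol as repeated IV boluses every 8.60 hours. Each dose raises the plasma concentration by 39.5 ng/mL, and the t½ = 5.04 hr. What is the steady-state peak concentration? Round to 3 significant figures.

k = ln 2 / 5.04 = 0.1375 hr⁻¹
Fraction remaining after one interval: e^(−kτ) = e^(−0.1375 × 8.60) = 0.3064
R = 1 / (1 − 0.3064) = 1.442
Css,max = 39.5 × 1.442 ≈ 57.0 ng/mL

57.0 ng/mL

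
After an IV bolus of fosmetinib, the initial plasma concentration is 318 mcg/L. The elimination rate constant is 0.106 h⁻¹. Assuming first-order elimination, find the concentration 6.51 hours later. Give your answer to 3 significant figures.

159 mcg/L

C(t) = C₀ e^(−kt) = 318 × e^(−0.1060 × 6.51) = 318 × e^(−0.6901) = 318 × 0.5015 ≈ 159 mcg/L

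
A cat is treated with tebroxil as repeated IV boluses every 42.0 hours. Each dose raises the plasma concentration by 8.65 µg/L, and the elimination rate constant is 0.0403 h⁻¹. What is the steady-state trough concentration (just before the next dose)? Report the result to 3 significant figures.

Fraction remaining after one interval: e^(−kτ) = e^(−0.04030 × 42.0) = 0.1840
R = 1 / (1 − 0.1840) = 1.226
Css,max = 8.65 × 1.226 = 10.60 µg/L
Css,min = Css,max × e^(−kτ) = 10.60 × 0.1840 ≈ 1.95 µg/L

1.95 µg/L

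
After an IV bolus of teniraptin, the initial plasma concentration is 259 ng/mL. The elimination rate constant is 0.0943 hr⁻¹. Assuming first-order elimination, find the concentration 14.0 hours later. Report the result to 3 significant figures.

69.2 ng/mL

C(t) = C₀ e^(−kt) = 259 × e^(−0.09430 × 14.0) = 259 × e^(−1.320) = 259 × 0.2671 ≈ 69.2 ng/mL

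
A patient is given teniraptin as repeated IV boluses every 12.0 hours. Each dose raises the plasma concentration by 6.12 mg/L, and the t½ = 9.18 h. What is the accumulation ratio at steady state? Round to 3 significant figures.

1.68

k = ln 2 / 9.18 = 0.07551 h⁻¹
Fraction remaining after one interval: e^(−kτ) = e^(−0.07551 × 12.0) = 0.4041
R = 1 / (1 − 0.4041) = 1 / 0.5959 ≈ 1.68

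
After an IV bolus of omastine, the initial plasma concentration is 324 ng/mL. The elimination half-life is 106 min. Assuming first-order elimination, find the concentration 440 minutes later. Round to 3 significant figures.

k = ln 2 / 106 = 0.006539 min⁻¹
C(t) = C₀ e^(−kt) = 324 × e^(−0.006539 × 440) = 324 × e^(−2.877) = 324 × 0.05629 ≈ 18.2 ng/mL

18.2 ng/mL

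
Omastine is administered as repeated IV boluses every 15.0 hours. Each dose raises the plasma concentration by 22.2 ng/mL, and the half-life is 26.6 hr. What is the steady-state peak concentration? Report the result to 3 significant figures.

68.6 ng/mL

k = ln 2 / 26.6 = 0.02606 hr⁻¹
Fraction remaining after one interval: e^(−kτ) = e^(−0.02606 × 15.0) = 0.6765
R = 1 / (1 − 0.6765) = 3.091
Css,max = 22.2 × 3.091 ≈ 68.6 ng/mL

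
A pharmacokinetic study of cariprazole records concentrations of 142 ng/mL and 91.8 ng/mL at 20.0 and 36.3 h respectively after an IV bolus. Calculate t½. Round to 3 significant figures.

25.9 hours

k = ln(C₁/C₂) / (t₂ − t₁) = ln(142/91.8) / (36.3 − 20.0)
  = 0.4362 / 16.30 = 0.02676 h⁻¹
t½ = ln 2 / k = ln 2 / 0.02676 ≈ 25.9 hours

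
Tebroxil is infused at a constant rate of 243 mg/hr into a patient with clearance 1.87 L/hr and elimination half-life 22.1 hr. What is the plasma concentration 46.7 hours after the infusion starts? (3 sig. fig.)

Css = rate / CL = 243 / 1.87 = 129.9 µg/mL
k = ln 2 / 22.1 = 0.03136 hr⁻¹
C(t) = Css (1 − e^(−kt)) = 129.9 × (1 − e^(−1.465)) = 129.9 × 0.7689 ≈ 99.9 µg/mL

99.9 µg/mL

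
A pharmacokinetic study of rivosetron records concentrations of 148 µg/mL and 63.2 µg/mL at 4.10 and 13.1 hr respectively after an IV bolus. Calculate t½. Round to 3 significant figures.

k = ln(C₁/C₂) / (t₂ − t₁) = ln(148/63.2) / (13.1 − 4.10)
  = 0.8509 / 9.000 = 0.09455 hr⁻¹
t½ = ln 2 / k = ln 2 / 0.09455 ≈ 7.33 hours

7.33 hours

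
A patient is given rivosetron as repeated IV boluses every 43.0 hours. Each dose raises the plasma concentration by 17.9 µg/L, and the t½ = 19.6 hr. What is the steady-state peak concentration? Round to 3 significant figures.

22.9 µg/L

k = ln 2 / 19.6 = 0.03536 hr⁻¹
Fraction remaining after one interval: e^(−kτ) = e^(−0.03536 × 43.0) = 0.2186
R = 1 / (1 − 0.2186) = 1.280
Css,max = 17.9 × 1.280 ≈ 22.9 µg/L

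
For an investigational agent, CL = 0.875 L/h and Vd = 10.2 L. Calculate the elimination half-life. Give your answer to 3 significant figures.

8.08 hours

k = CL / V = 0.875 / 10.2 = 0.08578 h⁻¹
t½ = ln 2 / k = ln 2 / 0.08578 ≈ 8.08 hours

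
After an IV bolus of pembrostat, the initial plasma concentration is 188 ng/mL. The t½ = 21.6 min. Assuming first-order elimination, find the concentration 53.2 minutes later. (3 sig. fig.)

34.1 ng/mL

k = ln 2 / 21.6 = 0.03209 min⁻¹
C(t) = C₀ e^(−kt) = 188 × e^(−0.03209 × 53.2) = 188 × e^(−1.707) = 188 × 0.1814 ≈ 34.1 ng/mL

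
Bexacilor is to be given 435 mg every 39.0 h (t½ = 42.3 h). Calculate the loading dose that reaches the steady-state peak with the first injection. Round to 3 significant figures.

921 mg

k = ln 2 / 42.3 = 0.01639 h⁻¹
Accumulation ratio R = 1 / (1 − e^(−kτ)) = 1 / (1 − e^(−0.01639×39.0)) = 1 / (1 − 0.5278) = 2.118
Loading dose = maintenance dose × R = 435 × 2.118 ≈ 921 mg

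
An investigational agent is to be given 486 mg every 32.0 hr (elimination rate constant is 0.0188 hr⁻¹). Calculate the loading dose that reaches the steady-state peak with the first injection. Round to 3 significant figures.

Accumulation ratio R = 1 / (1 − e^(−kτ)) = 1 / (1 − e^(−0.01880×32.0)) = 1 / (1 − 0.5479) = 2.212
Loading dose = maintenance dose × R = 486 × 2.212 ≈ 1080 mg

1080 mg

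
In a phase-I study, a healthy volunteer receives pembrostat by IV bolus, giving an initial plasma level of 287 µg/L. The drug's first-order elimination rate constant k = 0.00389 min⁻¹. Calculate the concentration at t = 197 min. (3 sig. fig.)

133 µg/L

C(t) = C₀ e^(−kt) = 287 × e^(−0.003890 × 197) = 287 × e^(−0.7663) = 287 × 0.4647 ≈ 133 µg/L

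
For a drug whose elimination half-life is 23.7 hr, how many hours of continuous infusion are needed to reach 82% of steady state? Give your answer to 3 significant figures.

58.6 hours

k = ln 2 / 23.7 = 0.02925 hr⁻¹
f = 1 − e^(−kt)  ⇒  t = −ln(1 − f) / k
t = −ln(1 − 0.82) / 0.02925 = 1.715 / 0.02925 ≈ 58.6 hours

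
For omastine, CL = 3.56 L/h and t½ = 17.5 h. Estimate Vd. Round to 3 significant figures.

89.9 L

k = ln 2 / t½ = ln 2 / 17.5 = 0.03961 h⁻¹
V = CL / k = 3.56 / 0.03961 ≈ 89.9 L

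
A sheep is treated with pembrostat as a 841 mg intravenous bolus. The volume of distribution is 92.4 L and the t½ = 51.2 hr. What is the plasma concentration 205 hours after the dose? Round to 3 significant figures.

C₀ = dose / V = 841 / 92.4 = 9.102 mg/L
k = ln 2 / 51.2 = 0.01354 hr⁻¹
C(t) = C₀ e^(−kt) = 9.102 × e^(−0.01354 × 205) = 9.102 × e^(−2.775) = 9.102 × 0.06233 ≈ 0.567 mg/L

0.567 mg/L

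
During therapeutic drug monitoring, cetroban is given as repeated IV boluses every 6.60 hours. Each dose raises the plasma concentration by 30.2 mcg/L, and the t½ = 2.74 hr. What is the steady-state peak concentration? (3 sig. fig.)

37.2 mcg/L

k = ln 2 / 2.74 = 0.2530 hr⁻¹
Fraction remaining after one interval: e^(−kτ) = e^(−0.2530 × 6.60) = 0.1883
R = 1 / (1 − 0.1883) = 1.232
Css,max = 30.2 × 1.232 ≈ 37.2 mcg/L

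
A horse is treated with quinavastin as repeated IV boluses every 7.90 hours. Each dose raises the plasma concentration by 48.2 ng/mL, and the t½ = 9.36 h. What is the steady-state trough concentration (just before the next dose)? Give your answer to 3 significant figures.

60.6 ng/mL

k = ln 2 / 9.36 = 0.07405 h⁻¹
Fraction remaining after one interval: e^(−kτ) = e^(−0.07405 × 7.90) = 0.5571
R = 1 / (1 − 0.5571) = 2.258
Css,max = 48.2 × 2.258 = 108.8 ng/mL
Css,min = Css,max × e^(−kτ) = 108.8 × 0.5571 ≈ 60.6 ng/mL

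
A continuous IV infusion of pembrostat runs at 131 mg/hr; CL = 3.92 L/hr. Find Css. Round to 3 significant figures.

Css = infusion rate / CL = 131 / 3.92 ≈ 33.4 µg/mL

33.4 µg/mL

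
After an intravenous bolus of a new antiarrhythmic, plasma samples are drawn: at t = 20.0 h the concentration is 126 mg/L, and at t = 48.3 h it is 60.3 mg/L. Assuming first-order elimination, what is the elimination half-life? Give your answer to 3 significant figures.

26.6 hours

k = ln(C₁/C₂) / (t₂ − t₁) = ln(126/60.3) / (48.3 − 20.0)
  = 0.7369 / 28.30 = 0.02604 h⁻¹
t½ = ln 2 / k = ln 2 / 0.02604 ≈ 26.6 hours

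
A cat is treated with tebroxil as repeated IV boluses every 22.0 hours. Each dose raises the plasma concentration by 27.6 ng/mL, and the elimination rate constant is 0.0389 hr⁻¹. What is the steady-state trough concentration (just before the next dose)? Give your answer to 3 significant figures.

20.4 ng/mL

Fraction remaining after one interval: e^(−kτ) = e^(−0.03890 × 22.0) = 0.4249
R = 1 / (1 − 0.4249) = 1.739
Css,max = 27.6 × 1.739 = 48.00 ng/mL
Css,min = Css,max × e^(−kτ) = 48.00 × 0.4249 ≈ 20.4 ng/mL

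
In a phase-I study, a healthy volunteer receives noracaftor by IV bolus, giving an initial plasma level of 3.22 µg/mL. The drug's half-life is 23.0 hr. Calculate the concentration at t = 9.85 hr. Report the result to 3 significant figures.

k = ln 2 / 23.0 = 0.03014 hr⁻¹
9.85 hr is 0.4283 half-lives, so C = 3.22 × (1/2)^0.4283 = 3.22 × 0.7432 ≈ 2.39 µg/mL

2.39 µg/mL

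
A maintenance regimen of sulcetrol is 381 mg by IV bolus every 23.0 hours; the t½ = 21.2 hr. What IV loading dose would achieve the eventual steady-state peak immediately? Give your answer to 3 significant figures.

721 mg

k = ln 2 / 21.2 = 0.03270 hr⁻¹
Accumulation ratio R = 1 / (1 − e^(−kτ)) = 1 / (1 − e^(−0.03270×23.0)) = 1 / (1 − 0.4714) = 1.892
Loading dose = maintenance dose × R = 381 × 1.892 ≈ 721 mg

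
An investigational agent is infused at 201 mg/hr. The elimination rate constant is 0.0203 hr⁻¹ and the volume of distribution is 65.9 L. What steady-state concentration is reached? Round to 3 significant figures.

150 µg/mL

CL = k · V = 0.0203 × 65.9 = 1.338 L/hr
Css = rate / CL = 201 / 1.338 ≈ 150 µg/mL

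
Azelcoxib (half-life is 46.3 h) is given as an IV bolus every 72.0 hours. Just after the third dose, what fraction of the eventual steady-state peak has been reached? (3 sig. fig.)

k = ln 2 / 46.3 = 0.01497 h⁻¹
f_n = 1 − e^(−nkτ) = 1 − e^(−3 × 0.01497 × 72.0) = 1 − e^(−3.234) = 1 − 0.03941 ≈ 0.961

0.961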